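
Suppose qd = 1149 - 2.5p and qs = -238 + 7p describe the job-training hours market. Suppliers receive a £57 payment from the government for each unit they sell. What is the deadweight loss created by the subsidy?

Deadweight loss = £2992.5

Pre-subsidy: 1149 - 2.5p = -238 + 7p gives p* = 146, q* = 784.
With the subsidy, sellers receive ps = pb + 57 for each unit, where pb is the price buyers pay.
Supply in terms of pb becomes qs = -238 + 7(pb + 57) = 161 + 7pb. Setting this equal to demand: 1149 - 2.5pb = 161 + 7pb, so pb = 104.
Sellers receive ps = 104 + 57 = 161; q' = 1149 − 2.5·104 = 889.
The subsidy expands output by 889 − 784 = 105 past the efficient level; on those units the gap between marginal cost and willingness to pay runs from 0 up to 57.
DWL = ½ × 57 × 105 = 2992.5.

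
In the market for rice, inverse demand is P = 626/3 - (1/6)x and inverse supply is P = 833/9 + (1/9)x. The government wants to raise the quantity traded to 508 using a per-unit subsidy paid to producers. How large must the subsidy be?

At x = 508, from the demand curve buyers pay Pb = 626/3 − (1/6)·508 = 124; from the supply curve sellers need Ps = 833/9 + (1/9)·508 = 149.
The subsidy must fill the gap: s = Ps − Pb = 149 − 124 = 25.

Required subsidy s = 25 per unit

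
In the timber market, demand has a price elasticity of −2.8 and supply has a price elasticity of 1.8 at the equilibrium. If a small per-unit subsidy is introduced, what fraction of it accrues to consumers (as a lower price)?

Consumer share = 9/23

For a small subsidy around the equilibrium, the benefit split depends on the relative slopes, which at a point are proportional to the elasticities.
Buyer share = εs/(εs + |εd|) = 1.8/(1.8 + 2.8) = 9/23; seller share = |εd|/(εs + |εd|) = 14/23.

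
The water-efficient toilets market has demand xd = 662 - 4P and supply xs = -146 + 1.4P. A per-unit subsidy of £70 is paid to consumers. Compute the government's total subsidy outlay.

Pre-subsidy: 662 - 4P = -146 + 1.4P gives P* = 4040/27, x* = 1714/27.
With the rebate, buyers effectively pay Pb = Ps − 70, where Ps is the price sellers receive.
Demand in terms of Ps becomes xd = 662 − 4(Ps − 70) = 942 - 4Ps. Setting this equal to supply: 942 - 4Ps = -146 + 1.4Ps, so Ps = 5440/27.
Buyers pay Pb = 5440/27 − 70 = 3550/27; x' = -146 + 1.4·(5440/27) = 3674/27.
Government outlay = subsidy × quantity = 70 × 3674/27 = 257180/27.

Government cost = 257180/27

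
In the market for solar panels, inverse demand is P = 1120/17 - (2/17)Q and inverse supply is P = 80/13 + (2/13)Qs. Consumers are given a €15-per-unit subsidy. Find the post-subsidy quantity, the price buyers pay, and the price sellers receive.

Q' = 275.25; buyers pay €33.5; sellers receive €48.5

Pre-subsidy: 1120/17 - (2/17)Q = 80/13 + (2/13)Q gives Q* = 220 and P* = 40.
With the rebate, buyers effectively pay Pb = Ps − 15, where Ps is the price sellers receive.
On the curves, Pb = 1120/17 - (2/17)Q and Ps = 80/13 + (2/13)Q; the wedge Ps − Pb = 15 gives 80/13 + (2/13)Q − (1120/17 - (2/17)Q) = 15, so Q' = 275.25.
Then Pb = 1120/17 − (2/17)·275.25 = 33.5 and Ps = 80/13 + (2/13)·275.25 = 48.5.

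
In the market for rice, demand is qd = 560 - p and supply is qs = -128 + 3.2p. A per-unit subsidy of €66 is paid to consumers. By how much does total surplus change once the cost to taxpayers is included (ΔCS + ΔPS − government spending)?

Net change in total surplus = -11616/7

Pre-subsidy: 560 - p = -128 + 3.2p gives p* = 3440/21, q* = 8320/21.
With the rebate, buyers effectively pay pb = ps − 66, where ps is the price sellers receive.
Demand in terms of ps becomes qd = 560 − 1(ps − 66) = 626 - ps. Setting this equal to supply: 626 - ps = -128 + 3.2ps, so ps = 3770/21.
Buyers pay pb = 3770/21 − 66 = 2384/21; q' = -128 + 3.2·(3770/21) = 9376/21.
ΔCS = ½(8320/21 + 9376/21)(3440/21 − 2384/21) = 444928/21; ΔPS = ½(8320/21 + 9376/21)(3770/21 − 3440/21) = 139040/21.
Government spending = 66 × 9376/21 = 206272/7.
Net change = 444928/21 + 139040/21 − 206272/7 = -11616/7. The loss equals the DWL triangle ½·66·352/7.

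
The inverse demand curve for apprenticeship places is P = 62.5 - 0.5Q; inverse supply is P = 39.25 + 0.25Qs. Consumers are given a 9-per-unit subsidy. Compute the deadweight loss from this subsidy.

Pre-subsidy: 62.5 - 0.5Q = 39.25 + 0.25Q gives Q* = 31 and P* = 47.
With the rebate, buyers effectively pay Pb = Ps − 9, where Ps is the price sellers receive.
On the curves, Pb = 62.5 - 0.5Q and Ps = 39.25 + 0.25Q; the wedge Ps − Pb = 9 gives 39.25 + 0.25Q − (62.5 - 0.5Q) = 9, so Q' = 43.
Then Pb = 62.5 − 0.5·43 = 41 and Ps = 39.25 + 0.25·43 = 50.
The subsidy expands output by 43 − 31 = 12 past the efficient level; on those units the gap between marginal cost and willingness to pay runs from 0 up to 9.
DWL = ½ × 9 × 12 = 54.

Deadweight loss = 54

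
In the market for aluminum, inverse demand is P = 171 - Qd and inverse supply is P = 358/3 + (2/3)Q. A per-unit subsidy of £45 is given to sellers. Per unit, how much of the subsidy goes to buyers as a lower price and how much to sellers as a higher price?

Pre-subsidy: 171 - Q = 358/3 + (2/3)Q gives Q* = 31 and P* = 140.
With the subsidy, sellers receive Ps = Pb + 45 for each unit, where Pb is the price buyers pay.
On the curves, Pb = 171 - Q and Ps = 358/3 + (2/3)Q; the wedge Ps − Pb = 45 gives 358/3 + (2/3)Q − (171 - Q) = 45, so Q' = 58.
Then Pb = 171 − 1·58 = 113 and Ps = 358/3 + (2/3)·58 = 158.
Buyers' price falls by P* − Pb = 140 − 113 = 27; sellers' price rises by Ps − P* = 158 − 140 = 18.

Buyers gain £27 per unit; sellers gain £18 per unit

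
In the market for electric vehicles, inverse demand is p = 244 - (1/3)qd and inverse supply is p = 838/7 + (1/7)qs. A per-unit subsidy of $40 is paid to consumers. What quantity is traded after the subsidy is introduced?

q' = 345

Pre-subsidy: 244 - (1/3)q = 838/7 + (1/7)q gives q* = 261 and p* = 157.
With the rebate, buyers effectively pay pb = ps − 40, where ps is the price sellers receive.
On the curves, pb = 244 - (1/3)q and ps = 838/7 + (1/7)q; the wedge ps − pb = 40 gives 838/7 + (1/7)q − (244 - (1/3)q) = 40, so q' = 345.
Then pb = 244 − (1/3)·345 = 129 and ps = 838/7 + (1/7)·345 = 169.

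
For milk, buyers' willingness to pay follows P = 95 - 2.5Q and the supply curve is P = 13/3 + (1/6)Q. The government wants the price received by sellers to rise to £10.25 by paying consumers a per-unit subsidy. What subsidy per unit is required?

Required subsidy s = £4 per unit

At a seller price of 10.25, quantity supplied is -26 + 6·10.25 = 35.5.
Buyers absorb 35.5 only when they pay Pb = 95 − 2.5·35.5 = 6.25.
s = Ps − Pb = 10.25 − 6.25 = 4.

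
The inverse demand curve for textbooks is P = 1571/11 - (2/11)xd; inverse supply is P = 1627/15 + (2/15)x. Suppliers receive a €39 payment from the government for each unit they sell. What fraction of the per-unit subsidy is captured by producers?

Producer share = 11/26

Pre-subsidy: 1571/11 - (2/11)x = 1627/15 + (2/15)x gives x* = 109 and P* = 123.
With the subsidy, sellers receive Ps = Pb + 39 for each unit, where Pb is the price buyers pay.
On the curves, Pb = 1571/11 - (2/11)x and Ps = 1627/15 + (2/15)x; the wedge Ps − Pb = 39 gives 1627/15 + (2/15)x − (1571/11 - (2/11)x) = 39, so x' = 232.75.
Then Pb = 1571/11 − (2/11)·232.75 = 100.5 and Ps = 1627/15 + (2/15)·232.75 = 139.5.
Buyers' price falls by P* − Pb = 123 − 100.5 = 22.5; sellers' price rises by Ps − P* = 139.5 − 123 = 16.5.
So producers capture 16.5/39 = 11/26 of each unit of subsidy.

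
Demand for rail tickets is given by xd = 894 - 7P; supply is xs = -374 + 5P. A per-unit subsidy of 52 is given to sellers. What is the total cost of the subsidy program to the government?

Pre-subsidy: 894 - 7P = -374 + 5P gives P* = 317/3, x* = 463/3.
With the subsidy, sellers receive Ps = Pb + 52 for each unit, where Pb is the price buyers pay.
Supply in terms of Pb becomes xs = -374 + 5(Pb + 52) = -114 + 5Pb. Setting this equal to demand: 894 - 7Pb = -114 + 5Pb, so Pb = 84.
Sellers receive Ps = 84 + 52 = 136; x' = 894 − 7·84 = 306.
Government outlay = subsidy × quantity = 52 × 306 = 15912.

Government cost = 15912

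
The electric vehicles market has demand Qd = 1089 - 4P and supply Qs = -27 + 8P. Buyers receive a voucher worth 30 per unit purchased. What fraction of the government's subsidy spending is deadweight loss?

Pre-subsidy: 1089 - 4P = -27 + 8P gives P* = 93, Q* = 717.
With the rebate, buyers effectively pay Pb = Ps − 30, where Ps is the price sellers receive.
Demand in terms of Ps becomes Qd = 1089 − 4(Ps − 30) = 1209 - 4Ps. Setting this equal to supply: 1209 - 4Ps = -27 + 8Ps, so Ps = 103.
Buyers pay Pb = 103 − 30 = 73; Q' = -27 + 8·103 = 797.
ΔCS = ½(717 + 797)(93 − 73) = 15140; ΔPS = ½(717 + 797)(103 − 93) = 7570.
Government spending = 30 × 797 = 23910.
DWL = ½ × 30 × (797 − 717) = 1200; fraction = 1200 / 23910 = 40/797.

DWL / government spending = 40/797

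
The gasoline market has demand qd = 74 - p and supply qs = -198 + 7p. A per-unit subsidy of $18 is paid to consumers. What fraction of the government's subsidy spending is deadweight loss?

DWL / government spending = 63/446

Pre-subsidy: 74 - p = -198 + 7p gives p* = 34, q* = 40.
With the rebate, buyers effectively pay pb = ps − 18, where ps is the price sellers receive.
Demand in terms of ps becomes qd = 74 − 1(ps − 18) = 92 - ps. Setting this equal to supply: 92 - ps = -198 + 7ps, so ps = 36.25.
Buyers pay pb = 36.25 − 18 = 18.25; q' = -198 + 7·36.25 = 55.75.
ΔCS = ½(40 + 55.75)(34 − 18.25) = 754.03125; ΔPS = ½(40 + 55.75)(36.25 − 34) = 107.71875.
Government spending = 18 × 55.75 = 1003.5.
DWL = ½ × 18 × (55.75 − 40) = 141.75; fraction = 141.75 / 1003.5 = 63/446.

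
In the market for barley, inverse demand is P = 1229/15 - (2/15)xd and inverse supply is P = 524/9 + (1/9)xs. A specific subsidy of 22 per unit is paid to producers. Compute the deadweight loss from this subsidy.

Pre-subsidy: 1229/15 - (2/15)x = 524/9 + (1/9)x gives x* = 97 and P* = 69.
With the subsidy, sellers receive Ps = Pb + 22 for each unit, where Pb is the price buyers pay.
On the curves, Pb = 1229/15 - (2/15)x and Ps = 524/9 + (1/9)x; the wedge Ps − Pb = 22 gives 524/9 + (1/9)x − (1229/15 - (2/15)x) = 22, so x' = 187.
Then Pb = 1229/15 − (2/15)·187 = 57 and Ps = 524/9 + (1/9)·187 = 79.
The subsidy expands output by 187 − 97 = 90 past the efficient level; on those units the gap between marginal cost and willingness to pay runs from 0 up to 22.
DWL = ½ × 22 × 90 = 990.

Deadweight loss = 990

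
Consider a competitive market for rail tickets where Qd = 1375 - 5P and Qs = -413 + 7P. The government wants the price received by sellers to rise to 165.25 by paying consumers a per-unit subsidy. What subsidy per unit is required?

At a seller price of 165.25, quantity supplied is -413 + 7·165.25 = 743.75.
Buyers absorb 743.75 only when they pay Pb with 1375 − 5·Pb = 743.75, i.e. Pb = 126.25.
s = Ps − Pb = 165.25 − 126.25 = 39.

Required subsidy s = 39 per unit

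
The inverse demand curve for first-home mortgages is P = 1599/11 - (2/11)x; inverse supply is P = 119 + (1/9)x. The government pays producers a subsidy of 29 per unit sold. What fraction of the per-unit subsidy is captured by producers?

Pre-subsidy: 1599/11 - (2/11)x = 119 + (1/9)x gives x* = 90 and P* = 129.
With the subsidy, sellers receive Ps = Pb + 29 for each unit, where Pb is the price buyers pay.
On the curves, Pb = 1599/11 - (2/11)x and Ps = 119 + (1/9)x; the wedge Ps − Pb = 29 gives 119 + (1/9)x − (1599/11 - (2/11)x) = 29, so x' = 189.
Then Pb = 1599/11 − (2/11)·189 = 111 and Ps = 119 + (1/9)·189 = 140.
Buyers' price falls by P* − Pb = 129 − 111 = 18; sellers' price rises by Ps − P* = 140 − 129 = 11.
So producers capture 11/29 = 11/29 of each unit of subsidy.

Producer share = 11/29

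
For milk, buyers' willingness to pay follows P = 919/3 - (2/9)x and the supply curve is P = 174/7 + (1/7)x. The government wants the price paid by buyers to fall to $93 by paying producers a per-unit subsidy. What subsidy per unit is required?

At a buyer price of 93, quantity demanded is 1378.5 − 4.5·93 = 960.
Sellers supply 960 only when they receive Ps = 174/7 + (1/7)·960 = 162.
s = Ps − Pb = 162 − 93 = 69.

Required subsidy s = $69 per unit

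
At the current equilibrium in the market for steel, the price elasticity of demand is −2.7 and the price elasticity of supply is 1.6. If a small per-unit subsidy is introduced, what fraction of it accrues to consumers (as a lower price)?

Consumer share = 16/43

For a small subsidy around the equilibrium, the benefit split depends on the relative slopes, which at a point are proportional to the elasticities.
Buyer share = εs/(εs + |εd|) = 1.6/(1.6 + 2.7) = 16/43; seller share = |εd|/(εs + |εd|) = 27/43.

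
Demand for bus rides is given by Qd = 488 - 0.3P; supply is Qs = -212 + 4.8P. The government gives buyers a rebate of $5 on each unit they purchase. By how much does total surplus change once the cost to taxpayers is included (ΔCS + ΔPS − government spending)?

Net change in total surplus = -60/17

Pre-subsidy: 488 - 0.3P = -212 + 4.8P gives P* = 7000/51, Q* = 7596/17.
With the rebate, buyers effectively pay Pb = Ps − 5, where Ps is the price sellers receive.
Demand in terms of Ps becomes Qd = 488 − 0.3(Ps − 5) = 489.5 - 0.3Ps. Setting this equal to supply: 489.5 - 0.3Ps = -212 + 4.8Ps, so Ps = 7015/51.
Buyers pay Pb = 7015/51 − 5 = 6760/51; Q' = -212 + 4.8·(7015/51) = 7620/17.
ΔCS = ½(7596/17 + 7620/17)(7000/51 − 6760/51) = 608640/289; ΔPS = ½(7596/17 + 7620/17)(7015/51 − 7000/51) = 38040/289.
Government spending = 5 × 7620/17 = 38100/17.
Net change = 608640/289 + 38040/289 − 38100/17 = -60/17. The loss equals the DWL triangle ½·5·24/17.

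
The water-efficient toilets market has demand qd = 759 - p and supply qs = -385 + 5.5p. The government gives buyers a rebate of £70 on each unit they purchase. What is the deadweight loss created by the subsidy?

Deadweight loss = 26950/13

Pre-subsidy: 759 - p = -385 + 5.5p gives p* = 176, q* = 583.
With the rebate, buyers effectively pay pb = ps − 70, where ps is the price sellers receive.
Demand in terms of ps becomes qd = 759 − 1(ps − 70) = 829 - ps. Setting this equal to supply: 829 - ps = -385 + 5.5ps, so ps = 2428/13.
Buyers pay pb = 2428/13 − 70 = 1518/13; q' = -385 + 5.5·(2428/13) = 8349/13.
The subsidy expands output by 8349/13 − 583 = 770/13 past the efficient level; on those units the gap between marginal cost and willingness to pay runs from 0 up to 70.
DWL = ½ × 70 × 770/13 = 26950/13.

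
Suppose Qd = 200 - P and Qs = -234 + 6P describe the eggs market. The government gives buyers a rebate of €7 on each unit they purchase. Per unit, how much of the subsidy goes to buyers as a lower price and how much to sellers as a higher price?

Buyers gain €6 per unit; sellers gain €1 per unit

Pre-subsidy: 200 - P = -234 + 6P gives P* = 62, Q* = 138.
With the rebate, buyers effectively pay Pb = Ps − 7, where Ps is the price sellers receive.
Demand in terms of Ps becomes Qd = 200 − 1(Ps − 7) = 207 - Ps. Setting this equal to supply: 207 - Ps = -234 + 6Ps, so Ps = 63.
Buyers pay Pb = 63 − 7 = 56; Q' = -234 + 6·63 = 144.
Buyers' price falls by P* − Pb = 62 − 56 = 6; sellers' price rises by Ps − P* = 63 − 62 = 1.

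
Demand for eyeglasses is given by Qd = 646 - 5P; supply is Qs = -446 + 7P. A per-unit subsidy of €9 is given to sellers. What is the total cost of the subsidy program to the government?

Pre-subsidy: 646 - 5P = -446 + 7P gives P* = 91, Q* = 191.
With the subsidy, sellers receive Ps = Pb + 9 for each unit, where Pb is the price buyers pay.
Supply in terms of Pb becomes Qs = -446 + 7(Pb + 9) = -383 + 7Pb. Setting this equal to demand: 646 - 5Pb = -383 + 7Pb, so Pb = 85.75.
Sellers receive Ps = 85.75 + 9 = 94.75; Q' = 646 − 5·85.75 = 217.25.
Government outlay = subsidy × quantity = 9 × 217.25 = 1955.25.

Government cost = €1955.25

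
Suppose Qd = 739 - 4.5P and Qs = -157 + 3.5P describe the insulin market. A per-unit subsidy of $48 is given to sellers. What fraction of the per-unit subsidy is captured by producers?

Producer share = 0.5625

Pre-subsidy: 739 - 4.5P = -157 + 3.5P gives P* = 112, Q* = 235.
With the subsidy, sellers receive Ps = Pb + 48 for each unit, where Pb is the price buyers pay.
Supply in terms of Pb becomes Qs = -157 + 3.5(Pb + 48) = 11 + 3.5Pb. Setting this equal to demand: 739 - 4.5Pb = 11 + 3.5Pb, so Pb = 91.
Sellers receive Ps = 91 + 48 = 139; Q' = 739 − 4.5·91 = 329.5.
Buyers' price falls by P* − Pb = 112 − 91 = 21; sellers' price rises by Ps − P* = 139 − 112 = 27.
So producers capture 27/48 = 0.5625 of each unit of subsidy.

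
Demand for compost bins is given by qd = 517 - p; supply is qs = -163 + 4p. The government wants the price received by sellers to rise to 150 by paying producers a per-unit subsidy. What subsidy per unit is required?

Required subsidy s = 70 per unit

At a seller price of 150, quantity supplied is -163 + 4·150 = 437.
Buyers absorb 437 only when they pay pb with 517 − 1·pb = 437, i.e. pb = 80.
s = ps − pb = 150 − 80 = 70.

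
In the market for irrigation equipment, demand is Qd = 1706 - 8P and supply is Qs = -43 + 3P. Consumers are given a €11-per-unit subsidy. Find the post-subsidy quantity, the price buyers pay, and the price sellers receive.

Q' = 458; buyers pay €156; sellers receive €167

Pre-subsidy: 1706 - 8P = -43 + 3P gives P* = 159, Q* = 434.
With the rebate, buyers effectively pay Pb = Ps − 11, where Ps is the price sellers receive.
Demand in terms of Ps becomes Qd = 1706 − 8(Ps − 11) = 1794 - 8Ps. Setting this equal to supply: 1794 - 8Ps = -43 + 3Ps, so Ps = 167.
Buyers pay Pb = 167 − 11 = 156; Q' = -43 + 3·167 = 458.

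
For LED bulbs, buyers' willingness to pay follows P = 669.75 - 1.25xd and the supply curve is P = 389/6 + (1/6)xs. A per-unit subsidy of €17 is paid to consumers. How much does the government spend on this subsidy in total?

Government cost = €7463

Pre-subsidy: 669.75 - 1.25x = 389/6 + (1/6)x gives x* = 427 and P* = 136.
With the rebate, buyers effectively pay Pb = Ps − 17, where Ps is the price sellers receive.
On the curves, Pb = 669.75 - 1.25x and Ps = 389/6 + (1/6)x; the wedge Ps − Pb = 17 gives 389/6 + (1/6)x − (669.75 - 1.25x) = 17, so x' = 439.
Then Pb = 669.75 − 1.25·439 = 121 and Ps = 389/6 + (1/6)·439 = 138.
Government outlay = subsidy × quantity = 17 × 439 = 7463.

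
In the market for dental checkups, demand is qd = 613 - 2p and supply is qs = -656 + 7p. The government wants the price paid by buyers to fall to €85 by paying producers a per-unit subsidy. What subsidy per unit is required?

At a buyer price of 85, quantity demanded is 613 − 2·85 = 443.
Sellers supply 443 only when they receive ps with -656 + 7·ps = 443, i.e. ps = 157.
s = ps − pb = 157 − 85 = 72.

Required subsidy s = €72 per unit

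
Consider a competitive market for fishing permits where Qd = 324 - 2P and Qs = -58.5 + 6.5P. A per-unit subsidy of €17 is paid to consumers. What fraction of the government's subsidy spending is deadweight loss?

Pre-subsidy: 324 - 2P = -58.5 + 6.5P gives P* = 45, Q* = 234.
With the rebate, buyers effectively pay Pb = Ps − 17, where Ps is the price sellers receive.
Demand in terms of Ps becomes Qd = 324 − 2(Ps − 17) = 358 - 2Ps. Setting this equal to supply: 358 - 2Ps = -58.5 + 6.5Ps, so Ps = 49.
Buyers pay Pb = 49 − 17 = 32; Q' = -58.5 + 6.5·49 = 260.
ΔCS = ½(234 + 260)(45 − 32) = 3211; ΔPS = ½(234 + 260)(49 − 45) = 988.
Government spending = 17 × 260 = 4420.
DWL = ½ × 17 × (260 − 234) = 221; fraction = 221 / 4420 = 0.05.

DWL / government spending = 0.05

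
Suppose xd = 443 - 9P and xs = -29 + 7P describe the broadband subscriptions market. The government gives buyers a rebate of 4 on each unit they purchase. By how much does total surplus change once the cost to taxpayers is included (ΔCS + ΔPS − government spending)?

Pre-subsidy: 443 - 9P = -29 + 7P gives P* = 29.5, x* = 177.5.
With the rebate, buyers effectively pay Pb = Ps − 4, where Ps is the price sellers receive.
Demand in terms of Ps becomes xd = 443 − 9(Ps − 4) = 479 - 9Ps. Setting this equal to supply: 479 - 9Ps = -29 + 7Ps, so Ps = 31.75.
Buyers pay Pb = 31.75 − 4 = 27.75; x' = -29 + 7·31.75 = 193.25.
ΔCS = ½(177.5 + 193.25)(29.5 − 27.75) = 324.40625; ΔPS = ½(177.5 + 193.25)(31.75 − 29.5) = 417.09375.
Government spending = 4 × 193.25 = 773.
Net change = 324.40625 + 417.09375 − 773 = -31.5. The loss equals the DWL triangle ½·4·15.75.

Net change in total surplus = -31.5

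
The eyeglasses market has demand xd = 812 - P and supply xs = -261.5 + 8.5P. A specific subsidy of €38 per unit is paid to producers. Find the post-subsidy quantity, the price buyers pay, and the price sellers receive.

x' = 733; buyers pay €79; sellers receive €117

Pre-subsidy: 812 - P = -261.5 + 8.5P gives P* = 113, x* = 699.
With the subsidy, sellers receive Ps = Pb + 38 for each unit, where Pb is the price buyers pay.
Supply in terms of Pb becomes xs = -261.5 + 8.5(Pb + 38) = 61.5 + 8.5Pb. Setting this equal to demand: 812 - Pb = 61.5 + 8.5Pb, so Pb = 79.
Sellers receive Ps = 79 + 38 = 117; x' = 812 − 1·79 = 733.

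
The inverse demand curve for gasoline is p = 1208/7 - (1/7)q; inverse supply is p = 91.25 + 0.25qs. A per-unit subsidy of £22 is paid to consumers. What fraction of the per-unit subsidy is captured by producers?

Producer share = 7/11

Pre-subsidy: 1208/7 - (1/7)q = 91.25 + 0.25q gives q* = 207 and p* = 143.
With the rebate, buyers effectively pay pb = ps − 22, where ps is the price sellers receive.
On the curves, pb = 1208/7 - (1/7)q and ps = 91.25 + 0.25q; the wedge ps − pb = 22 gives 91.25 + 0.25q − (1208/7 - (1/7)q) = 22, so q' = 263.
Then pb = 1208/7 − (1/7)·263 = 135 and ps = 91.25 + 0.25·263 = 157.
Buyers' price falls by p* − pb = 143 − 135 = 8; sellers' price rises by ps − p* = 157 − 143 = 14.
So producers capture 14/22 = 7/11 of each unit of subsidy.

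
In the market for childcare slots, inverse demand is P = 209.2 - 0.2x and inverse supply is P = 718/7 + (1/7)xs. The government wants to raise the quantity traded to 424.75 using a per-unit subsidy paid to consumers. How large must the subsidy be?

At x = 424.75, from the demand curve buyers pay Pb = 209.2 − 0.2·424.75 = 124.25; from the supply curve sellers need Ps = 718/7 + (1/7)·424.75 = 163.25.
The subsidy must fill the gap: s = Ps − Pb = 163.25 − 124.25 = 39.

Required subsidy s = 39 per unit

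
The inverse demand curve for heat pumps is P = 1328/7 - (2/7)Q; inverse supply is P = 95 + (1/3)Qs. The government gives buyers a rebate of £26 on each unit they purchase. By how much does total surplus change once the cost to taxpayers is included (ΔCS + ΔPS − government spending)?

Net change in total surplus = -£546

Pre-subsidy: 1328/7 - (2/7)Q = 95 + (1/3)Q gives Q* = 153 and P* = 146.
With the rebate, buyers effectively pay Pb = Ps − 26, where Ps is the price sellers receive.
On the curves, Pb = 1328/7 - (2/7)Q and Ps = 95 + (1/3)Q; the wedge Ps − Pb = 26 gives 95 + (1/3)Q − (1328/7 - (2/7)Q) = 26, so Q' = 195.
Then Pb = 1328/7 − (2/7)·195 = 134 and Ps = 95 + (1/3)·195 = 160.
ΔCS = ½(153 + 195)(146 − 134) = 2088; ΔPS = ½(153 + 195)(160 − 146) = 2436.
Government spending = 26 × 195 = 5070.
Net change = 2088 + 2436 − 5070 = -546. The loss equals the DWL triangle ½·26·42.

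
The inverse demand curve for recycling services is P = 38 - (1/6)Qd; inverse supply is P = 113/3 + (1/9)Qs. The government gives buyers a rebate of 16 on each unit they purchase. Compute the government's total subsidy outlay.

Government cost = 940.8

Pre-subsidy: 38 - (1/6)Q = 113/3 + (1/9)Q gives Q* = 1.2 and P* = 37.8.
With the rebate, buyers effectively pay Pb = Ps − 16, where Ps is the price sellers receive.
On the curves, Pb = 38 - (1/6)Q and Ps = 113/3 + (1/9)Q; the wedge Ps − Pb = 16 gives 113/3 + (1/9)Q − (38 - (1/6)Q) = 16, so Q' = 58.8.
Then Pb = 38 − (1/6)·58.8 = 28.2 and Ps = 113/3 + (1/9)·58.8 = 44.2.
Government outlay = subsidy × quantity = 16 × 58.8 = 940.8.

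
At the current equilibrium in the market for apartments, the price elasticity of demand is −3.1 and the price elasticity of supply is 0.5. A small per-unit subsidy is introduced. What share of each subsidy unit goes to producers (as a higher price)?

For a small subsidy around the equilibrium, the benefit split depends on the relative slopes, which at a point are proportional to the elasticities.
Buyer share = εs/(εs + |εd|) = 0.5/(0.5 + 3.1) = 5/36; seller share = |εd|/(εs + |εd|) = 31/36.
So producers capture 31/36 of the subsidy.

Producer share = 31/36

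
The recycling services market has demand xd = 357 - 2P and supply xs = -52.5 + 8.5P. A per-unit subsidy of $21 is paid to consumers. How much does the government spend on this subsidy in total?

Government cost = $6573

Pre-subsidy: 357 - 2P = -52.5 + 8.5P gives P* = 39, x* = 279.
With the rebate, buyers effectively pay Pb = Ps − 21, where Ps is the price sellers receive.
Demand in terms of Ps becomes xd = 357 − 2(Ps − 21) = 399 - 2Ps. Setting this equal to supply: 399 - 2Ps = -52.5 + 8.5Ps, so Ps = 43.
Buyers pay Pb = 43 − 21 = 22; x' = -52.5 + 8.5·43 = 313.
Government outlay = subsidy × quantity = 21 × 313 = 6573.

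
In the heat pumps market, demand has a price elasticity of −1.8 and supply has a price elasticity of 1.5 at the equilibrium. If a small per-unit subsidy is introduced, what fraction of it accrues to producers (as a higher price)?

For a small subsidy around the equilibrium, the benefit split depends on the relative slopes, which at a point are proportional to the elasticities.
Buyer share = εs/(εs + |εd|) = 1.5/(1.5 + 1.8) = 5/11; seller share = |εd|/(εs + |εd|) = 6/11.
So producers capture 6/11 of the subsidy.

Producer share = 6/11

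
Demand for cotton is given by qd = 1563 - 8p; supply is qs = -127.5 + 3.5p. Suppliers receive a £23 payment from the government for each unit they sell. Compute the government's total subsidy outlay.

Pre-subsidy: 1563 - 8p = -127.5 + 3.5p gives p* = 147, q* = 387.
With the subsidy, sellers receive ps = pb + 23 for each unit, where pb is the price buyers pay.
Supply in terms of pb becomes qs = -127.5 + 3.5(pb + 23) = -47 + 3.5pb. Setting this equal to demand: 1563 - 8pb = -47 + 3.5pb, so pb = 140.
Sellers receive ps = 140 + 23 = 163; q' = 1563 − 8·140 = 443.
Government outlay = subsidy × quantity = 23 × 443 = 10189.

Government cost = £10189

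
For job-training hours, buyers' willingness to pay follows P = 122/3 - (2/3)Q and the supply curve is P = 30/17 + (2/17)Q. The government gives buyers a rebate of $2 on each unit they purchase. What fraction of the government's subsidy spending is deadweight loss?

DWL / government spending = 51/2086

Pre-subsidy: 122/3 - (2/3)Q = 30/17 + (2/17)Q gives Q* = 49.6 and P* = 7.6.
With the rebate, buyers effectively pay Pb = Ps − 2, where Ps is the price sellers receive.
On the curves, Pb = 122/3 - (2/3)Q and Ps = 30/17 + (2/17)Q; the wedge Ps − Pb = 2 gives 30/17 + (2/17)Q − (122/3 - (2/3)Q) = 2, so Q' = 52.15.
Then Pb = 122/3 − (2/3)·52.15 = 5.9 and Ps = 30/17 + (2/17)·52.15 = 7.9.
ΔCS = ½(49.6 + 52.15)(7.6 − 5.9) = 86.4875; ΔPS = ½(49.6 + 52.15)(7.9 − 7.6) = 15.2625.
Government spending = 2 × 52.15 = 104.3.
DWL = ½ × 2 × (52.15 − 49.6) = 2.55; fraction = 2.55 / 104.3 = 51/2086.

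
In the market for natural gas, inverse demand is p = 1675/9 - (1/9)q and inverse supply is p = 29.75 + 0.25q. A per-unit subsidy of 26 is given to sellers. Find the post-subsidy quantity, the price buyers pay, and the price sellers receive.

Pre-subsidy: 1675/9 - (1/9)q = 29.75 + 0.25q gives q* = 433 and p* = 138.
With the subsidy, sellers receive ps = pb + 26 for each unit, where pb is the price buyers pay.
On the curves, pb = 1675/9 - (1/9)q and ps = 29.75 + 0.25q; the wedge ps − pb = 26 gives 29.75 + 0.25q − (1675/9 - (1/9)q) = 26, so q' = 505.
Then pb = 1675/9 − (1/9)·505 = 130 and ps = 29.75 + 0.25·505 = 156.

q' = 505; buyers pay 130; sellers receive 156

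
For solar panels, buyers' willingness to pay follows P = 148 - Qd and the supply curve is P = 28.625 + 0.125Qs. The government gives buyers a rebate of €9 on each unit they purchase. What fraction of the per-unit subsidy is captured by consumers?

Pre-subsidy: 148 - Q = 28.625 + 0.125Q gives Q* = 955/9 and P* = 377/9.
With the rebate, buyers effectively pay Pb = Ps − 9, where Ps is the price sellers receive.
On the curves, Pb = 148 - Q and Ps = 28.625 + 0.125Q; the wedge Ps − Pb = 9 gives 28.625 + 0.125Q − (148 - Q) = 9, so Q' = 1027/9.
Then Pb = 148 − 1·(1027/9) = 305/9 and Ps = 28.625 + 0.125·(1027/9) = 386/9.
Buyers' price falls by P* − Pb = 377/9 − 305/9 = 8; sellers' price rises by Ps − P* = 386/9 − 377/9 = 1.
So consumers capture 8/9 = 8/9 of each unit of subsidy.

Consumer share = 8/9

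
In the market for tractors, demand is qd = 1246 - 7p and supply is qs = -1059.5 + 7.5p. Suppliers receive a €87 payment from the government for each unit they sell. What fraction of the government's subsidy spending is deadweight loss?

Pre-subsidy: 1246 - 7p = -1059.5 + 7.5p gives p* = 159, q* = 133.
With the subsidy, sellers receive ps = pb + 87 for each unit, where pb is the price buyers pay.
Supply in terms of pb becomes qs = -1059.5 + 7.5(pb + 87) = -407 + 7.5pb. Setting this equal to demand: 1246 - 7pb = -407 + 7.5pb, so pb = 114.
Sellers receive ps = 114 + 87 = 201; q' = 1246 − 7·114 = 448.
ΔCS = ½(133 + 448)(159 − 114) = 13072.5; ΔPS = ½(133 + 448)(201 − 159) = 12201.
Government spending = 87 × 448 = 38976.
DWL = ½ × 87 × (448 − 133) = 13702.5; fraction = 13702.5 / 38976 = 0.3515625.

DWL / government spending = 0.3515625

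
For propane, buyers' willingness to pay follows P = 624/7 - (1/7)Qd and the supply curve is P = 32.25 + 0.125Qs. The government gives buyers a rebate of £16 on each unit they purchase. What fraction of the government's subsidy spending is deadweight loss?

Pre-subsidy: 624/7 - (1/7)Q = 32.25 + 0.125Q gives Q* = 212.4 and P* = 58.8.
With the rebate, buyers effectively pay Pb = Ps − 16, where Ps is the price sellers receive.
On the curves, Pb = 624/7 - (1/7)Q and Ps = 32.25 + 0.125Q; the wedge Ps − Pb = 16 gives 32.25 + 0.125Q − (624/7 - (1/7)Q) = 16, so Q' = 4082/15.
Then Pb = 624/7 − (1/7)·(4082/15) = 754/15 and Ps = 32.25 + 0.125·(4082/15) = 994/15.
ΔCS = ½(212.4 + 4082/15)(58.8 − 754/15) = 465152/225; ΔPS = ½(212.4 + 4082/15)(994/15 − 58.8) = 407008/225.
Government spending = 16 × 4082/15 = 65312/15.
DWL = ½ × 16 × (4082/15 − 212.4) = 7168/15; fraction = (7168/15) / (65312/15) = 224/2041.

DWL / government spending = 224/2041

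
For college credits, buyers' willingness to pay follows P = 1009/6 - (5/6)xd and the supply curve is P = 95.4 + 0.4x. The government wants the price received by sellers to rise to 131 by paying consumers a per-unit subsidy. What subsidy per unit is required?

Required subsidy s = 37 per unit

At a seller price of 131, quantity supplied is -238.5 + 2.5·131 = 89.
Buyers absorb 89 only when they pay Pb = 1009/6 − (5/6)·89 = 94.
s = Ps − Pb = 131 − 94 = 37.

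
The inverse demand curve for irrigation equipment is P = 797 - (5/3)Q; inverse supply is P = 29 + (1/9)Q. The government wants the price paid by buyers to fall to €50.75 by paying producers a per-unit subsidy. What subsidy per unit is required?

Required subsidy s = €28 per unit

At a buyer price of 50.75, quantity demanded is 478.2 − 0.6·50.75 = 447.75.
Sellers supply 447.75 only when they receive Ps = 29 + (1/9)·447.75 = 78.75.
s = Ps − Pb = 78.75 − 50.75 = 28.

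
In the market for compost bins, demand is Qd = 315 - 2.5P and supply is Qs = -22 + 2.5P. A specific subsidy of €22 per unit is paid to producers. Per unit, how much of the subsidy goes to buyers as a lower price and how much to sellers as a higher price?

Pre-subsidy: 315 - 2.5P = -22 + 2.5P gives P* = 67.4, Q* = 146.5.
With the subsidy, sellers receive Ps = Pb + 22 for each unit, where Pb is the price buyers pay.
Supply in terms of Pb becomes Qs = -22 + 2.5(Pb + 22) = 33 + 2.5Pb. Setting this equal to demand: 315 - 2.5Pb = 33 + 2.5Pb, so Pb = 56.4.
Sellers receive Ps = 56.4 + 22 = 78.4; Q' = 315 − 2.5·56.4 = 174.
Buyers' price falls by P* − Pb = 67.4 − 56.4 = 11; sellers' price rises by Ps − P* = 78.4 − 67.4 = 11.

Buyers gain €11 per unit; sellers gain €11 per unit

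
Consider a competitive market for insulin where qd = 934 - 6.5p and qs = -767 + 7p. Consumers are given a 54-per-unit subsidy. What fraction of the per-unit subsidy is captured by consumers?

Consumer share = 14/27

Pre-subsidy: 934 - 6.5p = -767 + 7p gives p* = 126, q* = 115.
With the rebate, buyers effectively pay pb = ps − 54, where ps is the price sellers receive.
Demand in terms of ps becomes qd = 934 − 6.5(ps − 54) = 1285 - 6.5ps. Setting this equal to supply: 1285 - 6.5ps = -767 + 7ps, so ps = 152.
Buyers pay pb = 152 − 54 = 98; q' = -767 + 7·152 = 297.
Buyers' price falls by p* − pb = 126 − 98 = 28; sellers' price rises by ps − p* = 152 − 126 = 26.
So consumers capture 28/54 = 14/27 of each unit of subsidy.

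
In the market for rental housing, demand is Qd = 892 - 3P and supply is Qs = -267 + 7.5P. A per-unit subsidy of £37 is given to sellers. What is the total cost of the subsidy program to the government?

Pre-subsidy: 892 - 3P = -267 + 7.5P gives P* = 2318/21, Q* = 3926/7.
With the subsidy, sellers receive Ps = Pb + 37 for each unit, where Pb is the price buyers pay.
Supply in terms of Pb becomes Qs = -267 + 7.5(Pb + 37) = 10.5 + 7.5Pb. Setting this equal to demand: 892 - 3Pb = 10.5 + 7.5Pb, so Pb = 1763/21.
Sellers receive Ps = 1763/21 + 37 = 2540/21; Q' = 892 − 3·(1763/21) = 4481/7.
Government outlay = subsidy × quantity = 37 × 4481/7 = 165797/7.

Government cost = 165797/7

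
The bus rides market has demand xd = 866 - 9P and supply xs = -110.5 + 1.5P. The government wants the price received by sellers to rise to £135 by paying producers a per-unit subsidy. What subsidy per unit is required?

Required subsidy s = £49 per unit

At a seller price of 135, quantity supplied is -110.5 + 1.5·135 = 92.
Buyers absorb 92 only when they pay Pb with 866 − 9·Pb = 92, i.e. Pb = 86.
s = Ps − Pb = 135 − 86 = 49.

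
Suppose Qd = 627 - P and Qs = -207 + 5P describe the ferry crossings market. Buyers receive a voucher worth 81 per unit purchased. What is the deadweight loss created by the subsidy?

Pre-subsidy: 627 - P = -207 + 5P gives P* = 139, Q* = 488.
With the rebate, buyers effectively pay Pb = Ps − 81, where Ps is the price sellers receive.
Demand in terms of Ps becomes Qd = 627 − 1(Ps − 81) = 708 - Ps. Setting this equal to supply: 708 - Ps = -207 + 5Ps, so Ps = 152.5.
Buyers pay Pb = 152.5 − 81 = 71.5; Q' = -207 + 5·152.5 = 555.5.
The subsidy expands output by 555.5 − 488 = 67.5 past the efficient level; on those units the gap between marginal cost and willingness to pay runs from 0 up to 81.
DWL = ½ × 81 × 67.5 = 2733.75.

Deadweight loss = 2733.75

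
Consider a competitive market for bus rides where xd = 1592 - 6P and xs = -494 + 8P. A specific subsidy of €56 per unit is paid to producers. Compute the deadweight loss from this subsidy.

Pre-subsidy: 1592 - 6P = -494 + 8P gives P* = 149, x* = 698.
With the subsidy, sellers receive Ps = Pb + 56 for each unit, where Pb is the price buyers pay.
Supply in terms of Pb becomes xs = -494 + 8(Pb + 56) = -46 + 8Pb. Setting this equal to demand: 1592 - 6Pb = -46 + 8Pb, so Pb = 117.
Sellers receive Ps = 117 + 56 = 173; x' = 1592 − 6·117 = 890.
The subsidy expands output by 890 − 698 = 192 past the efficient level; on those units the gap between marginal cost and willingness to pay runs from 0 up to 56.
DWL = ½ × 56 × 192 = 5376.

Deadweight loss = €5376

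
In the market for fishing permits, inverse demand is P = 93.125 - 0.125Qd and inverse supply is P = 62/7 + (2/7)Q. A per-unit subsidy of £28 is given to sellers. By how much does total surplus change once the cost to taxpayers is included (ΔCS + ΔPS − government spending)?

Pre-subsidy: 93.125 - 0.125Q = 62/7 + (2/7)Q gives Q* = 4719/23 and P* = 1552/23.
With the subsidy, sellers receive Ps = Pb + 28 for each unit, where Pb is the price buyers pay.
On the curves, Pb = 93.125 - 0.125Q and Ps = 62/7 + (2/7)Q; the wedge Ps − Pb = 28 gives 62/7 + (2/7)Q − (93.125 - 0.125Q) = 28, so Q' = 6287/23.
Then Pb = 93.125 − 0.125·(6287/23) = 1356/23 and Ps = 62/7 + (2/7)·(6287/23) = 2000/23.
ΔCS = ½(4719/23 + 6287/23)(1552/23 − 1356/23) = 1078588/529; ΔPS = ½(4719/23 + 6287/23)(2000/23 − 1552/23) = 2465344/529.
Government spending = 28 × 6287/23 = 176036/23.
Net change = 1078588/529 + 2465344/529 − 176036/23 = -21952/23. The loss equals the DWL triangle ½·28·1568/23.

Net change in total surplus = -21952/23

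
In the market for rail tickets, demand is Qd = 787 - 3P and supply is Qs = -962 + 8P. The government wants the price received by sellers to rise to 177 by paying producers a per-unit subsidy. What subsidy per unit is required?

At a seller price of 177, quantity supplied is -962 + 8·177 = 454.
Buyers absorb 454 only when they pay Pb with 787 − 3·Pb = 454, i.e. Pb = 111.
s = Ps − Pb = 177 − 111 = 66.

Required subsidy s = 66 per unit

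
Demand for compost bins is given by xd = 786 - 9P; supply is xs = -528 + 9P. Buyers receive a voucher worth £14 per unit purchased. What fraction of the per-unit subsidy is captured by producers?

Pre-subsidy: 786 - 9P = -528 + 9P gives P* = 73, x* = 129.
With the rebate, buyers effectively pay Pb = Ps − 14, where Ps is the price sellers receive.
Demand in terms of Ps becomes xd = 786 − 9(Ps − 14) = 912 - 9Ps. Setting this equal to supply: 912 - 9Ps = -528 + 9Ps, so Ps = 80.
Buyers pay Pb = 80 − 14 = 66; x' = -528 + 9·80 = 192.
Buyers' price falls by P* − Pb = 73 − 66 = 7; sellers' price rises by Ps − P* = 80 − 73 = 7.
So producers capture 7/14 = 0.5 of each unit of subsidy.

Producer share = 0.5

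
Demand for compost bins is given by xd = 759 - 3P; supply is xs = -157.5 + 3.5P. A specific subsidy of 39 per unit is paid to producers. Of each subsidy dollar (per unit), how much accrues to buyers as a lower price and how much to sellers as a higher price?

Pre-subsidy: 759 - 3P = -157.5 + 3.5P gives P* = 141, x* = 336.
With the subsidy, sellers receive Ps = Pb + 39 for each unit, where Pb is the price buyers pay.
Supply in terms of Pb becomes xs = -157.5 + 3.5(Pb + 39) = -21 + 3.5Pb. Setting this equal to demand: 759 - 3Pb = -21 + 3.5Pb, so Pb = 120.
Sellers receive Ps = 120 + 39 = 159; x' = 759 − 3·120 = 399.
Buyers' price falls by P* − Pb = 141 − 120 = 21; sellers' price rises by Ps − P* = 159 − 141 = 18.

Buyers gain 21 per unit; sellers gain 18 per unit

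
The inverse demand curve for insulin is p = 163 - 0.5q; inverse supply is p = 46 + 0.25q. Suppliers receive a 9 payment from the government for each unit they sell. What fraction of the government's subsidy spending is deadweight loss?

DWL / government spending = 1/28

Pre-subsidy: 163 - 0.5q = 46 + 0.25q gives q* = 156 and p* = 85.
With the subsidy, sellers receive ps = pb + 9 for each unit, where pb is the price buyers pay.
On the curves, pb = 163 - 0.5q and ps = 46 + 0.25q; the wedge ps − pb = 9 gives 46 + 0.25q − (163 - 0.5q) = 9, so q' = 168.
Then pb = 163 − 0.5·168 = 79 and ps = 46 + 0.25·168 = 88.
ΔCS = ½(156 + 168)(85 − 79) = 972; ΔPS = ½(156 + 168)(88 − 85) = 486.
Government spending = 9 × 168 = 1512.
DWL = ½ × 9 × (168 − 156) = 54; fraction = 54 / 1512 = 1/28.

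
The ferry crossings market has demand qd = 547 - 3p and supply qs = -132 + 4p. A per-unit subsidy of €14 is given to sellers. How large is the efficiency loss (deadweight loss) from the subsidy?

Deadweight loss = €168

Pre-subsidy: 547 - 3p = -132 + 4p gives p* = 97, q* = 256.
With the subsidy, sellers receive ps = pb + 14 for each unit, where pb is the price buyers pay.
Supply in terms of pb becomes qs = -132 + 4(pb + 14) = -76 + 4pb. Setting this equal to demand: 547 - 3pb = -76 + 4pb, so pb = 89.
Sellers receive ps = 89 + 14 = 103; q' = 547 − 3·89 = 280.
The subsidy expands output by 280 − 256 = 24 past the efficient level; on those units the gap between marginal cost and willingness to pay runs from 0 up to 14.
DWL = ½ × 14 × 24 = 168.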